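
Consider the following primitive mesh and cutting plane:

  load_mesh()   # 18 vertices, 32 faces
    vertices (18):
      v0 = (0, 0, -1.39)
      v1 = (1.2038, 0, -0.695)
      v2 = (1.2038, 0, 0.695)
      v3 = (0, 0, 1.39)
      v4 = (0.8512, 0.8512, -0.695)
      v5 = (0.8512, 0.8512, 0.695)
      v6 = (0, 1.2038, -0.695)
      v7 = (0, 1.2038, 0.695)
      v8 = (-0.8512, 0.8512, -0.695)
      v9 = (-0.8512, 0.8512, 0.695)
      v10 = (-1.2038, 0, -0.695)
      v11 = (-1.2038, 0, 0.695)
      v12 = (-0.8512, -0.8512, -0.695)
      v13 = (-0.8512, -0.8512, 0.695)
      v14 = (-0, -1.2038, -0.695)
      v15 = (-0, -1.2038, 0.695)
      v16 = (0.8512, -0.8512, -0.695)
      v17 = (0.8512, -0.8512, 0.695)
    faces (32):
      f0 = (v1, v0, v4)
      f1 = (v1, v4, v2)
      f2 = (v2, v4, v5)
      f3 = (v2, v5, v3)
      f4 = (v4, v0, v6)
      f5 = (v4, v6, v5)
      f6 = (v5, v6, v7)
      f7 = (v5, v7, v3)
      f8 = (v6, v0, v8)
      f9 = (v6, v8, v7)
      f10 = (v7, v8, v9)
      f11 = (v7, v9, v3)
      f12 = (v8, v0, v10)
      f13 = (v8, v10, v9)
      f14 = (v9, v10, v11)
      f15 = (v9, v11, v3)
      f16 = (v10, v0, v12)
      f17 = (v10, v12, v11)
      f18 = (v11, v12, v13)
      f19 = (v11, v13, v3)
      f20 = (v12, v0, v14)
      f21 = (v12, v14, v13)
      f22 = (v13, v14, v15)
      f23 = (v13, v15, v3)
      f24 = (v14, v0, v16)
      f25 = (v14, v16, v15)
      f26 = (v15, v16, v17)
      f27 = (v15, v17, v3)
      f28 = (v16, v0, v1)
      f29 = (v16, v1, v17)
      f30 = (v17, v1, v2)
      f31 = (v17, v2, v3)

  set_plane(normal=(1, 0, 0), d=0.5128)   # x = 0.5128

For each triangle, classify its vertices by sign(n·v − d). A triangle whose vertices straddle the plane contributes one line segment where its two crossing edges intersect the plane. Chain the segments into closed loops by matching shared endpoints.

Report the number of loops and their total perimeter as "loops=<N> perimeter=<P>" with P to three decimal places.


Straddling triangles (12 of 32):
  (v1,v0,v4) [+-+] → (0.5128, 0, -1.09394)–(0.5128, 0.5128, -0.971302)  len=0.5273
  (v2,v5,v3) [++-] → (0.5128, 0.5128, 0.971302)–(0.5128, 0, 1.09394)  len=0.5273
  (v4,v0,v6) [+--] → (0.5128, 0.5128, -0.971302)–(0.5128, 0.991378, -0.695)  len=0.5526
  (v4,v6,v5) [+-+] → (0.5128, 0.991378, -0.695)–(0.5128, 0.991378, 0.142397)  len=0.8374
  (v5,v6,v7) [+--] → (0.5128, 0.991378, 0.142397)–(0.5128, 0.991378, 0.695)  len=0.5526
  (v5,v7,v3) [+--] → (0.5128, 0.991378, 0.695)–(0.5128, 0.5128, 0.971302)  len=0.5526
  (v14,v0,v16) [--+] → (0.5128, -0.5128, -0.971302)–(0.5128, -0.991378, -0.695)  len=0.5526
  (v14,v16,v15) [-+-] → (0.5128, -0.991378, -0.695)–(0.5128, -0.991378, -0.142397)  len=0.5526
  (v15,v16,v17) [-++] → (0.5128, -0.991378, -0.142397)–(0.5128, -0.991378, 0.695)  len=0.8374
  (v15,v17,v3) [-+-] → (0.5128, -0.991378, 0.695)–(0.5128, -0.5128, 0.971302)  len=0.5526
  (v16,v0,v1) [+-+] → (0.5128, -0.5128, -0.971302)–(0.5128, 0, -1.09394)  len=0.5273
  (v17,v2,v3) [++-] → (0.5128, 0, 1.09394)–(0.5128, -0.5128, 0.971302)  len=0.5273

Chained into 1 loop(s):
  loop 1: 12 segments, perimeter = 7.0995
Total perimeter = 7.099

loops=1 perimeter=7.099


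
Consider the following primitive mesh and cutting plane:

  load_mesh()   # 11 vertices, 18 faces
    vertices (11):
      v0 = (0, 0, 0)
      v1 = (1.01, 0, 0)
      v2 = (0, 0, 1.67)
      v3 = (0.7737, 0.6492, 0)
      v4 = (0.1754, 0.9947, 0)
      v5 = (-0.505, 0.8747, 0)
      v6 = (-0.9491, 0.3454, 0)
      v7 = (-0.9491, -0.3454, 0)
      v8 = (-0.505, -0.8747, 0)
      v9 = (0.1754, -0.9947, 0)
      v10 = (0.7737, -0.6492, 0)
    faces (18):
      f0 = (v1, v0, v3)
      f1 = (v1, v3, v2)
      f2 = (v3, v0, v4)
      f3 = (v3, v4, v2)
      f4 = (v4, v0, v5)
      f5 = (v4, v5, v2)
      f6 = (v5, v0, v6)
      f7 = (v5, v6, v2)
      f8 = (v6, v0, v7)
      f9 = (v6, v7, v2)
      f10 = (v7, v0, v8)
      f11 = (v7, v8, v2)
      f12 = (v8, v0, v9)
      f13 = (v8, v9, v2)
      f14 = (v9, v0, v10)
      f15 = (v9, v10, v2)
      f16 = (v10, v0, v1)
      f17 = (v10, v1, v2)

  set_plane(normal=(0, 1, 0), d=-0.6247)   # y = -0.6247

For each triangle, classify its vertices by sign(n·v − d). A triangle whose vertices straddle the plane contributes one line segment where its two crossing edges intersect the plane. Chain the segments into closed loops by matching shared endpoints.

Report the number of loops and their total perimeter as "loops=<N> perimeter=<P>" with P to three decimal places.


Straddling triangles (8 of 18):
  (v7,v0,v8) [++-] → (-0.360665, -0.6247, 0)–(-0.714758, -0.6247, 0)  len=0.3541
  (v7,v8,v2) [+-+] → (-0.714758, -0.6247, 0)–(-0.360665, -0.6247, 0.477307)  len=0.5943
  (v8,v0,v9) [-+-] → (-0.360665, -0.6247, 0)–(0.110156, -0.6247, 0)  len=0.4708
  (v8,v9,v2) [--+] → (0.110156, -0.6247, 0.621192)–(-0.360665, -0.6247, 0.477307)  len=0.4923
  (v9,v0,v10) [-+-] → (0.110156, -0.6247, 0)–(0.744502, -0.6247, 0)  len=0.6343
  (v9,v10,v2) [--+] → (0.744502, -0.6247, 0.0630237)–(0.110156, -0.6247, 0.621192)  len=0.8450
  (v10,v0,v1) [-++] → (0.744502, -0.6247, 0)–(0.782618, -0.6247, 0)  len=0.0381
  (v10,v1,v2) [-++] → (0.782618, -0.6247, 0)–(0.744502, -0.6247, 0.0630237)  len=0.0737

Chained into 1 loop(s):
  loop 1: 8 segments, perimeter = 3.5026
Total perimeter = 3.503

loops=1 perimeter=3.503


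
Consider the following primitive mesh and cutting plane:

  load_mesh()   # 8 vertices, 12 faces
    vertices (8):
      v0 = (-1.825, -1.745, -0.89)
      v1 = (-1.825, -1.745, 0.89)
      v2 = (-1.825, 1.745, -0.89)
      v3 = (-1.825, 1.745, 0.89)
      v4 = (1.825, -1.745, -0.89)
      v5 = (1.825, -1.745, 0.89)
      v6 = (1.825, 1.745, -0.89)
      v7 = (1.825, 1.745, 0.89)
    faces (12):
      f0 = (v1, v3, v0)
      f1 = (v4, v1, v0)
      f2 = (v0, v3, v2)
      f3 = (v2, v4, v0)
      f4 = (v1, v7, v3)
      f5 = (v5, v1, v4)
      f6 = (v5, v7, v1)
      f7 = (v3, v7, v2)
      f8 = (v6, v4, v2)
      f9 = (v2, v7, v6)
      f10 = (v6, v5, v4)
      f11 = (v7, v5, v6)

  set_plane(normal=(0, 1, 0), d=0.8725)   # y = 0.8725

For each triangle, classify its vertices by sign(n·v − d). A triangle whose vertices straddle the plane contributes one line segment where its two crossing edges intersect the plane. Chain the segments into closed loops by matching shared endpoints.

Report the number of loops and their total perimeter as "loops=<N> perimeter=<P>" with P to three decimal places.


Straddling triangles (8 of 12):
  (v1,v3,v0) [-+-] → (-1.825, 0.8725, 0.89)–(-1.825, 0.8725, 0.445)  len=0.4450
  (v0,v3,v2) [-++] → (-1.825, 0.8725, 0.445)–(-1.825, 0.8725, -0.89)  len=1.3350
  (v2,v4,v0) [+--] → (-0.9125, 0.8725, -0.89)–(-1.825, 0.8725, -0.89)  len=0.9125
  (v1,v7,v3) [-++] → (0.9125, 0.8725, 0.89)–(-1.825, 0.8725, 0.89)  len=2.7375
  (v5,v7,v1) [-+-] → (1.825, 0.8725, 0.89)–(0.9125, 0.8725, 0.89)  len=0.9125
  (v6,v4,v2) [+-+] → (1.825, 0.8725, -0.89)–(-0.9125, 0.8725, -0.89)  len=2.7375
  (v6,v5,v4) [+--] → (1.825, 0.8725, -0.445)–(1.825, 0.8725, -0.89)  len=0.4450
  (v7,v5,v6) [+-+] → (1.825, 0.8725, 0.89)–(1.825, 0.8725, -0.445)  len=1.3350

Chained into 1 loop(s):
  loop 1: 8 segments, perimeter = 10.8600
Total perimeter = 10.860

loops=1 perimeter=10.860


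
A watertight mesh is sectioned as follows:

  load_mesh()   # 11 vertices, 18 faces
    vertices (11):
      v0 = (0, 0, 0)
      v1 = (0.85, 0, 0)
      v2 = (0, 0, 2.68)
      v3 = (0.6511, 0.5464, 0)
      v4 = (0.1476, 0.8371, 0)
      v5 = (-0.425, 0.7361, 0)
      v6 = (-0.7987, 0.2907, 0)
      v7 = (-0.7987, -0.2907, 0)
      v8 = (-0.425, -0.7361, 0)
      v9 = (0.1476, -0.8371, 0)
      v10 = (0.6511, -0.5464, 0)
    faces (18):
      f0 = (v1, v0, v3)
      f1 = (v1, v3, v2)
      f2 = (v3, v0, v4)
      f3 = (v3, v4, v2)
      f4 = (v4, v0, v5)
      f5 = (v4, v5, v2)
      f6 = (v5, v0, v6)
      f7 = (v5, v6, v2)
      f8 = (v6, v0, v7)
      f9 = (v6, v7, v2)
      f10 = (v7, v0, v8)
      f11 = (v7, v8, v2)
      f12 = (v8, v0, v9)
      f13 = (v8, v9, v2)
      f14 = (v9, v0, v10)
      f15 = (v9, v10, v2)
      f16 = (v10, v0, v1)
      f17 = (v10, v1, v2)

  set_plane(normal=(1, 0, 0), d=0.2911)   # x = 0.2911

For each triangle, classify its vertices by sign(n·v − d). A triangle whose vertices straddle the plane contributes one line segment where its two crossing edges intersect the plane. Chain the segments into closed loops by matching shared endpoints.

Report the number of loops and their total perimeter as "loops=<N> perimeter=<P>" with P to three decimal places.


Straddling triangles (8 of 18):
  (v1,v0,v3) [+-+] → (0.2911, 0, 0)–(0.2911, 0.24429, 0)  len=0.2443
  (v1,v3,v2) [++-] → (0.2911, 0.24429, 1.4818)–(0.2911, 0, 1.76218)  len=0.3719
  (v3,v0,v4) [+--] → (0.2911, 0.24429, 0)–(0.2911, 0.754249, 0)  len=0.5100
  (v3,v4,v2) [+--] → (0.2911, 0.754249, 0)–(0.2911, 0.24429, 1.4818)  len=1.5671
  (v9,v0,v10) [--+] → (0.2911, -0.24429, 0)–(0.2911, -0.754249, 0)  len=0.5100
  (v9,v10,v2) [-+-] → (0.2911, -0.754249, 0)–(0.2911, -0.24429, 1.4818)  len=1.5671
  (v10,v0,v1) [+-+] → (0.2911, -0.24429, 0)–(0.2911, 0, 0)  len=0.2443
  (v10,v1,v2) [++-] → (0.2911, 0, 1.76218)–(0.2911, -0.24429, 1.4818)  len=0.3719

Chained into 1 loop(s):
  loop 1: 8 segments, perimeter = 5.3864
Total perimeter = 5.386

loops=1 perimeter=5.386


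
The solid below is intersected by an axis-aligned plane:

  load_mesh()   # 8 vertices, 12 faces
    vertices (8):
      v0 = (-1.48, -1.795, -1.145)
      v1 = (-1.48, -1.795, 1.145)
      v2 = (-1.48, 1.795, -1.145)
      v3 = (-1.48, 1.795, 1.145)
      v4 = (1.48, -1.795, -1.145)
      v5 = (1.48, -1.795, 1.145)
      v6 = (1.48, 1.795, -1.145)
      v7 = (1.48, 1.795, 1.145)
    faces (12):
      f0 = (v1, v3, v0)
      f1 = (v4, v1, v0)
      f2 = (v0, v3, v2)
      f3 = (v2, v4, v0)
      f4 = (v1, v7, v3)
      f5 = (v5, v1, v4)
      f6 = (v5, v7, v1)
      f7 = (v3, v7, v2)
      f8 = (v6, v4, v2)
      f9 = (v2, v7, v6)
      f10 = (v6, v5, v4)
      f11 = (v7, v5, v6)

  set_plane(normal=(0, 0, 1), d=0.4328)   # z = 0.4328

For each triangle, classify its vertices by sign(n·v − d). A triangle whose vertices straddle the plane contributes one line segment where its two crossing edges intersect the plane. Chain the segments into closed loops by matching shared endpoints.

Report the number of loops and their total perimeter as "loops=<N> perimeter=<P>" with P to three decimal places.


Straddling triangles (8 of 12):
  (v1,v3,v0) [++-] → (-1.48, 0.678494, 0.4328)–(-1.48, -1.795, 0.4328)  len=2.4735
  (v4,v1,v0) [-+-] → (-0.559427, -1.795, 0.4328)–(-1.48, -1.795, 0.4328)  len=0.9206
  (v0,v3,v2) [-+-] → (-1.48, 0.678494, 0.4328)–(-1.48, 1.795, 0.4328)  len=1.1165
  (v5,v1,v4) [++-] → (-0.559427, -1.795, 0.4328)–(1.48, -1.795, 0.4328)  len=2.0394
  (v3,v7,v2) [++-] → (0.559427, 1.795, 0.4328)–(-1.48, 1.795, 0.4328)  len=2.0394
  (v2,v7,v6) [-+-] → (0.559427, 1.795, 0.4328)–(1.48, 1.795, 0.4328)  len=0.9206
  (v6,v5,v4) [-+-] → (1.48, -0.678494, 0.4328)–(1.48, -1.795, 0.4328)  len=1.1165
  (v7,v5,v6) [++-] → (1.48, -0.678494, 0.4328)–(1.48, 1.795, 0.4328)  len=2.4735

Chained into 1 loop(s):
  loop 1: 8 segments, perimeter = 13.1000
Total perimeter = 13.100

loops=1 perimeter=13.100


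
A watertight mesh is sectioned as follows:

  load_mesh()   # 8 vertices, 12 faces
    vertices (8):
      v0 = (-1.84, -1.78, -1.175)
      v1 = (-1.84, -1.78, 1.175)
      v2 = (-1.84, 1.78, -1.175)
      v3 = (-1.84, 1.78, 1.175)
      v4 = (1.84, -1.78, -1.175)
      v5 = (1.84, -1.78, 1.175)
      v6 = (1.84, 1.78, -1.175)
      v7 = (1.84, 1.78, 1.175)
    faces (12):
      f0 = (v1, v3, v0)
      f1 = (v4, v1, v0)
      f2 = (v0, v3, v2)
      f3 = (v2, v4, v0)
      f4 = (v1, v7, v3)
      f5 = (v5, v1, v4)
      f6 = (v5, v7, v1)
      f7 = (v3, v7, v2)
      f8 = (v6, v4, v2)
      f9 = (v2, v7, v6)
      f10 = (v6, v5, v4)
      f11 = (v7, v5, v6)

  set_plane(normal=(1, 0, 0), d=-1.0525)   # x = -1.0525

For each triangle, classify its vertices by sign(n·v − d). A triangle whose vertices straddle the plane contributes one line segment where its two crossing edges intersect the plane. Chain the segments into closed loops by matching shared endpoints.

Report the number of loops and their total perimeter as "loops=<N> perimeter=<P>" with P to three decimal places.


loops=1 perimeter=11.820

Straddling triangles (8 of 12):
  (v4,v1,v0) [+--] → (-1.0525, -1.78, 0.672113)–(-1.0525, -1.78, -1.175)  len=1.8471
  (v2,v4,v0) [-+-] → (-1.0525, 1.01818, -1.175)–(-1.0525, -1.78, -1.175)  len=2.7982
  (v1,v7,v3) [-+-] → (-1.0525, -1.01818, 1.175)–(-1.0525, 1.78, 1.175)  len=2.7982
  (v5,v1,v4) [+-+] → (-1.0525, -1.78, 1.175)–(-1.0525, -1.78, 0.672113)  len=0.5029
  (v5,v7,v1) [++-] → (-1.0525, -1.01818, 1.175)–(-1.0525, -1.78, 1.175)  len=0.7618
  (v3,v7,v2) [-+-] → (-1.0525, 1.78, 1.175)–(-1.0525, 1.78, -0.672113)  len=1.8471
  (v6,v4,v2) [++-] → (-1.0525, 1.01818, -1.175)–(-1.0525, 1.78, -1.175)  len=0.7618
  (v2,v7,v6) [-++] → (-1.0525, 1.78, -0.672113)–(-1.0525, 1.78, -1.175)  len=0.5029

Chained into 1 loop(s):
  loop 1: 8 segments, perimeter = 11.8200
Total perimeter = 11.820


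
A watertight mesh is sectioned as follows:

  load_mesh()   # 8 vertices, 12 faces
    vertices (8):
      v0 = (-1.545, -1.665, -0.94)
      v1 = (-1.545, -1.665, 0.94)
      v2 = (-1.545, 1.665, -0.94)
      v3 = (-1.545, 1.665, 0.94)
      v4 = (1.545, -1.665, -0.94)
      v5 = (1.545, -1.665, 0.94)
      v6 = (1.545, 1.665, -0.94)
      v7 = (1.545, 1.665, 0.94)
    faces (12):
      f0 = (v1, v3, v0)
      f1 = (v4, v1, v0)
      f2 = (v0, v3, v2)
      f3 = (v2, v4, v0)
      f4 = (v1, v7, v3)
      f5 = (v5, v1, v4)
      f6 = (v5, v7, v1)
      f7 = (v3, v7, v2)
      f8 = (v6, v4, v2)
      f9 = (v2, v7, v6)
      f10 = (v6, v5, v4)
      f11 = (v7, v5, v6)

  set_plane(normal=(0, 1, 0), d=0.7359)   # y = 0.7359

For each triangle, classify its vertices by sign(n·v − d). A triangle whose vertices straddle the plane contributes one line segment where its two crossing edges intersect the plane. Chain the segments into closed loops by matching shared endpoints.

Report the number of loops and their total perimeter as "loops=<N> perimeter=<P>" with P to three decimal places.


Straddling triangles (8 of 12):
  (v1,v3,v0) [-+-] → (-1.545, 0.7359, 0.94)–(-1.545, 0.7359, 0.415463)  len=0.5245
  (v0,v3,v2) [-++] → (-1.545, 0.7359, 0.415463)–(-1.545, 0.7359, -0.94)  len=1.3555
  (v2,v4,v0) [+--] → (-0.682862, 0.7359, -0.94)–(-1.545, 0.7359, -0.94)  len=0.8621
  (v1,v7,v3) [-++] → (0.682862, 0.7359, 0.94)–(-1.545, 0.7359, 0.94)  len=2.2279
  (v5,v7,v1) [-+-] → (1.545, 0.7359, 0.94)–(0.682862, 0.7359, 0.94)  len=0.8621
  (v6,v4,v2) [+-+] → (1.545, 0.7359, -0.94)–(-0.682862, 0.7359, -0.94)  len=2.2279
  (v6,v5,v4) [+--] → (1.545, 0.7359, -0.415463)–(1.545, 0.7359, -0.94)  len=0.5245
  (v7,v5,v6) [+-+] → (1.545, 0.7359, 0.94)–(1.545, 0.7359, -0.415463)  len=1.3555

Chained into 1 loop(s):
  loop 1: 8 segments, perimeter = 9.9400
Total perimeter = 9.940

loops=1 perimeter=9.940


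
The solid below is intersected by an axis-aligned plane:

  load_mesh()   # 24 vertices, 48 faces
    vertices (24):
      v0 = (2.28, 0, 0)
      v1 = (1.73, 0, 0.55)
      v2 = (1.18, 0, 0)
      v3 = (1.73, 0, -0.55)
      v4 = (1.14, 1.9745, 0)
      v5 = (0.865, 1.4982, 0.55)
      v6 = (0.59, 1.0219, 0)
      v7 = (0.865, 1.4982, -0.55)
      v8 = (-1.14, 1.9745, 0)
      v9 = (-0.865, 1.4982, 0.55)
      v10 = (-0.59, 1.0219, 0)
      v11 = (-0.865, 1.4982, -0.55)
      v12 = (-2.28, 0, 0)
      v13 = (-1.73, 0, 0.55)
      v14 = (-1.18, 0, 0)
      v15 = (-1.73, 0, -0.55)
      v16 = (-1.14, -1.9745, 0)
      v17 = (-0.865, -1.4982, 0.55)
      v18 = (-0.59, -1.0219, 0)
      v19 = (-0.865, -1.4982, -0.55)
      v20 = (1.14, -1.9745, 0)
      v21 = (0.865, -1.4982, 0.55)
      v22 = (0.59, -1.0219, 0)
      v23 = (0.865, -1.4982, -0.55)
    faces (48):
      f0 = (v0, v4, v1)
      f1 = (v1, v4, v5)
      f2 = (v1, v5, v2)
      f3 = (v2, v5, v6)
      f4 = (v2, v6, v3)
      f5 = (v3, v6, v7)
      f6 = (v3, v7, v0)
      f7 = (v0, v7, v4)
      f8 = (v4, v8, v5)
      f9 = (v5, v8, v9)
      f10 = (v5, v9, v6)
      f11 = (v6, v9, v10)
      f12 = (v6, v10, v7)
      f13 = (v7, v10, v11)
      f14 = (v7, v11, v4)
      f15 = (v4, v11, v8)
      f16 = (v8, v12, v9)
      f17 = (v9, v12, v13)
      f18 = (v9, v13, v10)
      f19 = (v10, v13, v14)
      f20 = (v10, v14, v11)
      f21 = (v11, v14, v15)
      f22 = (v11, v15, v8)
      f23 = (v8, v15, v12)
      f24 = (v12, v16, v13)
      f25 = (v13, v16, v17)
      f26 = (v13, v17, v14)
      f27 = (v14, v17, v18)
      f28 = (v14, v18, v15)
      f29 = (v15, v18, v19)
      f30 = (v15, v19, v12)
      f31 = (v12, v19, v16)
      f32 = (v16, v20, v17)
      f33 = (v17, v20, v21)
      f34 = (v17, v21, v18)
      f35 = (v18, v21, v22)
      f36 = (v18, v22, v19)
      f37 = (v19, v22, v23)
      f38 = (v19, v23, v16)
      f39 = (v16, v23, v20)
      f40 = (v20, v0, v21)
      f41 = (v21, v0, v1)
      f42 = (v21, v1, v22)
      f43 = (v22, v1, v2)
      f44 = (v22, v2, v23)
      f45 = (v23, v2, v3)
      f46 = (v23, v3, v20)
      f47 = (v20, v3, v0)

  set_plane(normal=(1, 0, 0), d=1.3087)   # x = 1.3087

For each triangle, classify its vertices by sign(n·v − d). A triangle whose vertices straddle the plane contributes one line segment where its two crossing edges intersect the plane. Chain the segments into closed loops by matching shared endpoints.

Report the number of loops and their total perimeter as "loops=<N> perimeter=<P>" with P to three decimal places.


loops=1 perimeter=7.770

Straddling triangles (14 of 48):
  (v0,v4,v1) [+-+] → (1.3087, 1.68231, 0)–(1.3087, 1.40993, 0.157263)  len=0.3145
  (v1,v4,v5) [+--] → (1.3087, 1.40993, 0.157263)–(1.3087, 0.729701, 0.55)  len=0.7855
  (v1,v5,v2) [+--] → (1.3087, 0.729701, 0.55)–(1.3087, 0, 0.1287)  len=0.8426
  (v2,v6,v3) [--+] → (1.3087, 0.377655, -0.346741)–(1.3087, 0, -0.1287)  len=0.4361
  (v3,v6,v7) [+--] → (1.3087, 0.377655, -0.346741)–(1.3087, 0.729701, -0.55)  len=0.4065
  (v3,v7,v0) [+-+] → (1.3087, 0.729701, -0.55)–(1.3087, 1.02841, -0.377537)  len=0.3449
  (v0,v7,v4) [+--] → (1.3087, 1.02841, -0.377537)–(1.3087, 1.68231, 0)  len=0.7551
  (v20,v0,v21) [-+-] → (1.3087, -1.68231, 0)–(1.3087, -1.02841, 0.377537)  len=0.7551
  (v21,v0,v1) [-++] → (1.3087, -1.02841, 0.377537)–(1.3087, -0.729701, 0.55)  len=0.3449
  (v21,v1,v22) [-+-] → (1.3087, -0.729701, 0.55)–(1.3087, -0.377655, 0.346741)  len=0.4065
  (v22,v1,v2) [-+-] → (1.3087, -0.377655, 0.346741)–(1.3087, 0, 0.1287)  len=0.4361
  (v23,v2,v3) [--+] → (1.3087, 0, -0.1287)–(1.3087, -0.729701, -0.55)  len=0.8426
  (v23,v3,v20) [-+-] → (1.3087, -0.729701, -0.55)–(1.3087, -1.40993, -0.157263)  len=0.7855
  (v20,v3,v0) [-++] → (1.3087, -1.40993, -0.157263)–(1.3087, -1.68231, 0)  len=0.3145

Chained into 1 loop(s):
  loop 1: 14 segments, perimeter = 7.7703
Total perimeter = 7.770


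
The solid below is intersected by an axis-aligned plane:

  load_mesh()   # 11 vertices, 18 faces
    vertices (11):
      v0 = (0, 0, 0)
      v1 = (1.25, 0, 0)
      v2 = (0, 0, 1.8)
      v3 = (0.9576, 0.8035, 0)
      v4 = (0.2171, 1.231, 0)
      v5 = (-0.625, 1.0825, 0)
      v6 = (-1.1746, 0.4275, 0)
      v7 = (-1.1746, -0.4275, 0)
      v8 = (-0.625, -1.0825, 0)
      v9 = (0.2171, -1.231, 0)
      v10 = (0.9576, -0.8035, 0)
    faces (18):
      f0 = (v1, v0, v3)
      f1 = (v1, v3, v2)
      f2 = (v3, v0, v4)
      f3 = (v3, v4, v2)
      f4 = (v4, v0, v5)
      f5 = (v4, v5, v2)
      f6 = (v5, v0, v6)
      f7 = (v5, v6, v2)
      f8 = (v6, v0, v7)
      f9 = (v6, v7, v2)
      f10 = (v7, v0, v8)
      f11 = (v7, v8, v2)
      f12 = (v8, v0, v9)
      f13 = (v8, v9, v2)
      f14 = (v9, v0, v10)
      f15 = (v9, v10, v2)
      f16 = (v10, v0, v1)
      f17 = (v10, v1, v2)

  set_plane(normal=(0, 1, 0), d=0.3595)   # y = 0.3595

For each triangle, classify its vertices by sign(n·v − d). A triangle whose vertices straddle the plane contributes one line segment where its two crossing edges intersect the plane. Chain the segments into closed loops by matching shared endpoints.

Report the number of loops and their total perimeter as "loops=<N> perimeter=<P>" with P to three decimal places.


Straddling triangles (10 of 18):
  (v1,v0,v3) [--+] → (0.428447, 0.3595, 0)–(1.11918, 0.3595, 0)  len=0.6907
  (v1,v3,v2) [-+-] → (1.11918, 0.3595, 0)–(0.428447, 0.3595, 0.994648)  len=1.2110
  (v3,v0,v4) [+-+] → (0.428447, 0.3595, 0)–(0.0634017, 0.3595, 0)  len=0.3650
  (v3,v4,v2) [++-] → (0.0634017, 0.3595, 1.27433)–(0.428447, 0.3595, 0.994648)  len=0.4599
  (v4,v0,v5) [+-+] → (0.0634017, 0.3595, 0)–(-0.207564, 0.3595, 0)  len=0.2710
  (v4,v5,v2) [++-] → (-0.207564, 0.3595, 1.20222)–(0.0634017, 0.3595, 1.27433)  len=0.2804
  (v5,v0,v6) [+-+] → (-0.207564, 0.3595, 0)–(-0.987763, 0.3595, 0)  len=0.7802
  (v5,v6,v2) [++-] → (-0.987763, 0.3595, 0.286316)–(-0.207564, 0.3595, 1.20222)  len=1.2032
  (v6,v0,v7) [+--] → (-0.987763, 0.3595, 0)–(-1.1746, 0.3595, 0)  len=0.1868
  (v6,v7,v2) [+--] → (-1.1746, 0.3595, 0)–(-0.987763, 0.3595, 0.286316)  len=0.3419

Chained into 1 loop(s):
  loop 1: 10 segments, perimeter = 5.7900
Total perimeter = 5.790

loops=1 perimeter=5.790


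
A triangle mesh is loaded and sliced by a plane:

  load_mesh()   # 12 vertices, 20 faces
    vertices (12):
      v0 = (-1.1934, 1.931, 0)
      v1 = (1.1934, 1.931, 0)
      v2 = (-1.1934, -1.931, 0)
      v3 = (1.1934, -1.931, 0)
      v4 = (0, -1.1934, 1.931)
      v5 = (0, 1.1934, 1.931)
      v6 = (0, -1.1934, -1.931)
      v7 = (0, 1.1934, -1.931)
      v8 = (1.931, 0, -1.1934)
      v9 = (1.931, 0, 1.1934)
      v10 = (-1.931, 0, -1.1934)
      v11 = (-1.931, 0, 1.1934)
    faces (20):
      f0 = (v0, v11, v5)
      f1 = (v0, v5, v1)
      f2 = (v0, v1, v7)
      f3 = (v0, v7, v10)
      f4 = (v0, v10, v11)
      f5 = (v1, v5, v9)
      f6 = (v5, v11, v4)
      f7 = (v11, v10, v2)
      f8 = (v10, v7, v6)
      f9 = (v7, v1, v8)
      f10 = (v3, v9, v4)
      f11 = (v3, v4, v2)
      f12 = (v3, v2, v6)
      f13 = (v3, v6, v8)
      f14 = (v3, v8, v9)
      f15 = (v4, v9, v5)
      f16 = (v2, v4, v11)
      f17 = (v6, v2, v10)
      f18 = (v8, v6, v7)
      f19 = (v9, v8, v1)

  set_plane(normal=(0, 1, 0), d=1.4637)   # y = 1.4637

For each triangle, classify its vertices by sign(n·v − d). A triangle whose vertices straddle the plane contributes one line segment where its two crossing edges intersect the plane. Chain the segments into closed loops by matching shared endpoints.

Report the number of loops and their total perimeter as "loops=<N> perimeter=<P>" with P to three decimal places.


loops=1 perimeter=8.191

Straddling triangles (8 of 20):
  (v0,v11,v5) [+--] → (-1.3719, 1.4637, 0.288802)–(-0.437332, 1.4637, 1.22337)  len=1.3217
  (v0,v5,v1) [+-+] → (-0.437332, 1.4637, 1.22337)–(0.437332, 1.4637, 1.22337)  len=0.8747
  (v0,v1,v7) [++-] → (0.437332, 1.4637, -1.22337)–(-0.437332, 1.4637, -1.22337)  len=0.8747
  (v0,v7,v10) [+--] → (-0.437332, 1.4637, -1.22337)–(-1.3719, 1.4637, -0.288802)  len=1.3217
  (v0,v10,v11) [+--] → (-1.3719, 1.4637, -0.288802)–(-1.3719, 1.4637, 0.288802)  len=0.5776
  (v1,v5,v9) [+--] → (0.437332, 1.4637, 1.22337)–(1.3719, 1.4637, 0.288802)  len=1.3217
  (v7,v1,v8) [-+-] → (0.437332, 1.4637, -1.22337)–(1.3719, 1.4637, -0.288802)  len=1.3217
  (v9,v8,v1) [--+] → (1.3719, 1.4637, -0.288802)–(1.3719, 1.4637, 0.288802)  len=0.5776

Chained into 1 loop(s):
  loop 1: 8 segments, perimeter = 8.1912
Total perimeter = 8.191


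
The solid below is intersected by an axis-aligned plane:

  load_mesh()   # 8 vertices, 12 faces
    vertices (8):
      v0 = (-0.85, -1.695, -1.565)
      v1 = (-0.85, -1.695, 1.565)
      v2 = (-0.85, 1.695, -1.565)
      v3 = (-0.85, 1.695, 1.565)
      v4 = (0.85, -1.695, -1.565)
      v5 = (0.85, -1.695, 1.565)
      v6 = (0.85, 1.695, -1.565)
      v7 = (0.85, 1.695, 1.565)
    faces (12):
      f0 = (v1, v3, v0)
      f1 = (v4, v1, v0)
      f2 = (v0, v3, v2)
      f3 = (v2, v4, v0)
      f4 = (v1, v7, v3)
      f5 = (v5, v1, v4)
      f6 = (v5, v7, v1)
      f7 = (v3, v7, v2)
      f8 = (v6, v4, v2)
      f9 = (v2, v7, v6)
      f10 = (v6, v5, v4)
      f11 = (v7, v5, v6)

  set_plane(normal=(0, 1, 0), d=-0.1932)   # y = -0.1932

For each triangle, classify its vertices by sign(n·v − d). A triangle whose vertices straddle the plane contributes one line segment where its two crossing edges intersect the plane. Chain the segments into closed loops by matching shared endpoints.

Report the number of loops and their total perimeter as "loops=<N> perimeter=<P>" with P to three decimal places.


loops=1 perimeter=9.660

Straddling triangles (8 of 12):
  (v1,v3,v0) [-+-] → (-0.85, -0.1932, 1.565)–(-0.85, -0.1932, -0.178382)  len=1.7434
  (v0,v3,v2) [-++] → (-0.85, -0.1932, -0.178382)–(-0.85, -0.1932, -1.565)  len=1.3866
  (v2,v4,v0) [+--] → (0.096885, -0.1932, -1.565)–(-0.85, -0.1932, -1.565)  len=0.9469
  (v1,v7,v3) [-++] → (-0.096885, -0.1932, 1.565)–(-0.85, -0.1932, 1.565)  len=0.7531
  (v5,v7,v1) [-+-] → (0.85, -0.1932, 1.565)–(-0.096885, -0.1932, 1.565)  len=0.9469
  (v6,v4,v2) [+-+] → (0.85, -0.1932, -1.565)–(0.096885, -0.1932, -1.565)  len=0.7531
  (v6,v5,v4) [+--] → (0.85, -0.1932, 0.178382)–(0.85, -0.1932, -1.565)  len=1.7434
  (v7,v5,v6) [+-+] → (0.85, -0.1932, 1.565)–(0.85, -0.1932, 0.178382)  len=1.3866

Chained into 1 loop(s):
  loop 1: 8 segments, perimeter = 9.6600
Total perimeter = 9.660


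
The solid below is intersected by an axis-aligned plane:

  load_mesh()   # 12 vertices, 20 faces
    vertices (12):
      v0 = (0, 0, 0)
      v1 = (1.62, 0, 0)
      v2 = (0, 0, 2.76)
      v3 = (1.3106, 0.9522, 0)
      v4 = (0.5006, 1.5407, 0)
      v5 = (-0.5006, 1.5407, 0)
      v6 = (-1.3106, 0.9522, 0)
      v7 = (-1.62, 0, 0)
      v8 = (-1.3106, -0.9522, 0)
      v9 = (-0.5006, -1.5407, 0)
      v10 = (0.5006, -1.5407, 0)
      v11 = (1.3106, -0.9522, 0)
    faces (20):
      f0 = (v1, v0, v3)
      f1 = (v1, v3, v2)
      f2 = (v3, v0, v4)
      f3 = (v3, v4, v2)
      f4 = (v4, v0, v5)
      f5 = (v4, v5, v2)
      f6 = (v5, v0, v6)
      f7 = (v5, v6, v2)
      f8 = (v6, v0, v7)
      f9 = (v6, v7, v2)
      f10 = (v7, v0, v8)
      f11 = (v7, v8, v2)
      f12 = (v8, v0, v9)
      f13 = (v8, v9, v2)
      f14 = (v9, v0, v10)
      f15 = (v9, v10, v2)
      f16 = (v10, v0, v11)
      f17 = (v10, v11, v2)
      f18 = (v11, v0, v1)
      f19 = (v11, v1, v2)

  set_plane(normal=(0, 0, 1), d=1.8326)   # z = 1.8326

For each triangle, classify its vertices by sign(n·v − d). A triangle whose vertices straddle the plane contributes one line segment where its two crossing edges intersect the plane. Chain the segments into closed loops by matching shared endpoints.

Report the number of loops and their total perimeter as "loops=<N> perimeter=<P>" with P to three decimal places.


loops=1 perimeter=3.364

Straddling triangles (10 of 20):
  (v1,v3,v2) [--+] → (0.440381, 0.319953, 1.8326)–(0.544343, 0, 1.8326)  len=0.3364
  (v3,v4,v2) [--+] → (0.168209, 0.517698, 1.8326)–(0.440381, 0.319953, 1.8326)  len=0.3364
  (v4,v5,v2) [--+] → (-0.168209, 0.517698, 1.8326)–(0.168209, 0.517698, 1.8326)  len=0.3364
  (v5,v6,v2) [--+] → (-0.440381, 0.319953, 1.8326)–(-0.168209, 0.517698, 1.8326)  len=0.3364
  (v6,v7,v2) [--+] → (-0.544343, 0, 1.8326)–(-0.440381, 0.319953, 1.8326)  len=0.3364
  (v7,v8,v2) [--+] → (-0.440381, -0.319953, 1.8326)–(-0.544343, 0, 1.8326)  len=0.3364
  (v8,v9,v2) [--+] → (-0.168209, -0.517698, 1.8326)–(-0.440381, -0.319953, 1.8326)  len=0.3364
  (v9,v10,v2) [--+] → (0.168209, -0.517698, 1.8326)–(-0.168209, -0.517698, 1.8326)  len=0.3364
  (v10,v11,v2) [--+] → (0.440381, -0.319953, 1.8326)–(0.168209, -0.517698, 1.8326)  len=0.3364
  (v11,v1,v2) [--+] → (0.544343, 0, 1.8326)–(0.440381, -0.319953, 1.8326)  len=0.3364

Chained into 1 loop(s):
  loop 1: 10 segments, perimeter = 3.3642
Total perimeter = 3.364


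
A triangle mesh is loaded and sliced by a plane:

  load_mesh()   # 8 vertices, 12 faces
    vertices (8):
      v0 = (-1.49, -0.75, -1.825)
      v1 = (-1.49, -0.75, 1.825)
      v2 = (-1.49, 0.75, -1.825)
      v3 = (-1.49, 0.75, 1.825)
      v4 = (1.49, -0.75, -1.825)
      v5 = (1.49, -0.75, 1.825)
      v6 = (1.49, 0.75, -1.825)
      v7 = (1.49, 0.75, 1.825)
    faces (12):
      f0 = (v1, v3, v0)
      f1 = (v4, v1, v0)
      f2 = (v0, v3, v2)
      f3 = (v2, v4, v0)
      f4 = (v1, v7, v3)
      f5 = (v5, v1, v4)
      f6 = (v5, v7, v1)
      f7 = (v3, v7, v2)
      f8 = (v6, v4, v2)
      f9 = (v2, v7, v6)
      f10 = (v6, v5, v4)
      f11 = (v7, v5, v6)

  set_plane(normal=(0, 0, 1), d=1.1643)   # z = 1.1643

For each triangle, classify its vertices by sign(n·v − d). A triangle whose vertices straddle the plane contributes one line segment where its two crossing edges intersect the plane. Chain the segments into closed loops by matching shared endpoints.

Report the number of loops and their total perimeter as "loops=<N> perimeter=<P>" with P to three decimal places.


Straddling triangles (8 of 12):
  (v1,v3,v0) [++-] → (-1.49, 0.478479, 1.1643)–(-1.49, -0.75, 1.1643)  len=1.2285
  (v4,v1,v0) [-+-] → (-0.950579, -0.75, 1.1643)–(-1.49, -0.75, 1.1643)  len=0.5394
  (v0,v3,v2) [-+-] → (-1.49, 0.478479, 1.1643)–(-1.49, 0.75, 1.1643)  len=0.2715
  (v5,v1,v4) [++-] → (-0.950579, -0.75, 1.1643)–(1.49, -0.75, 1.1643)  len=2.4406
  (v3,v7,v2) [++-] → (0.950579, 0.75, 1.1643)–(-1.49, 0.75, 1.1643)  len=2.4406
  (v2,v7,v6) [-+-] → (0.950579, 0.75, 1.1643)–(1.49, 0.75, 1.1643)  len=0.5394
  (v6,v5,v4) [-+-] → (1.49, -0.478479, 1.1643)–(1.49, -0.75, 1.1643)  len=0.2715
  (v7,v5,v6) [++-] → (1.49, -0.478479, 1.1643)–(1.49, 0.75, 1.1643)  len=1.2285

Chained into 1 loop(s):
  loop 1: 8 segments, perimeter = 8.9600
Total perimeter = 8.960

loops=1 perimeter=8.960


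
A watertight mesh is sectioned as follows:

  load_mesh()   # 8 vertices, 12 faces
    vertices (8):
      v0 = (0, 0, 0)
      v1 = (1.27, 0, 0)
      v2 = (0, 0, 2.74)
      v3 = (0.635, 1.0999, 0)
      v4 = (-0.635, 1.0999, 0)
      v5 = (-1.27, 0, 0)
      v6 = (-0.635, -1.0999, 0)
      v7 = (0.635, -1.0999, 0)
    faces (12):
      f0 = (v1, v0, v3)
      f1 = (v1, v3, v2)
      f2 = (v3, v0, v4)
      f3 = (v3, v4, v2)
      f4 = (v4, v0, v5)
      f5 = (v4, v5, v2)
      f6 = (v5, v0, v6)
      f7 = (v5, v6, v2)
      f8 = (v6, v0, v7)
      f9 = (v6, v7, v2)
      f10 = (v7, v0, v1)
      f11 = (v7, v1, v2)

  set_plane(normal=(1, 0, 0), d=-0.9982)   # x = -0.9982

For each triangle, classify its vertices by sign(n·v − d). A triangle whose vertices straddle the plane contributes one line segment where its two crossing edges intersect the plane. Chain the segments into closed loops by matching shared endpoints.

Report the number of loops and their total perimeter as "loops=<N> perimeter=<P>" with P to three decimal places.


Straddling triangles (4 of 12):
  (v4,v0,v5) [++-] → (-0.9982, 0, 0)–(-0.9982, 0.470792, 0)  len=0.4708
  (v4,v5,v2) [+-+] → (-0.9982, 0.470792, 0)–(-0.9982, 0, 0.586403)  len=0.7520
  (v5,v0,v6) [-++] → (-0.9982, 0, 0)–(-0.9982, -0.470792, 0)  len=0.4708
  (v5,v6,v2) [-++] → (-0.9982, -0.470792, 0)–(-0.9982, 0, 0.586403)  len=0.7520

Chained into 1 loop(s):
  loop 1: 4 segments, perimeter = 2.4456
Total perimeter = 2.446

loops=1 perimeter=2.446


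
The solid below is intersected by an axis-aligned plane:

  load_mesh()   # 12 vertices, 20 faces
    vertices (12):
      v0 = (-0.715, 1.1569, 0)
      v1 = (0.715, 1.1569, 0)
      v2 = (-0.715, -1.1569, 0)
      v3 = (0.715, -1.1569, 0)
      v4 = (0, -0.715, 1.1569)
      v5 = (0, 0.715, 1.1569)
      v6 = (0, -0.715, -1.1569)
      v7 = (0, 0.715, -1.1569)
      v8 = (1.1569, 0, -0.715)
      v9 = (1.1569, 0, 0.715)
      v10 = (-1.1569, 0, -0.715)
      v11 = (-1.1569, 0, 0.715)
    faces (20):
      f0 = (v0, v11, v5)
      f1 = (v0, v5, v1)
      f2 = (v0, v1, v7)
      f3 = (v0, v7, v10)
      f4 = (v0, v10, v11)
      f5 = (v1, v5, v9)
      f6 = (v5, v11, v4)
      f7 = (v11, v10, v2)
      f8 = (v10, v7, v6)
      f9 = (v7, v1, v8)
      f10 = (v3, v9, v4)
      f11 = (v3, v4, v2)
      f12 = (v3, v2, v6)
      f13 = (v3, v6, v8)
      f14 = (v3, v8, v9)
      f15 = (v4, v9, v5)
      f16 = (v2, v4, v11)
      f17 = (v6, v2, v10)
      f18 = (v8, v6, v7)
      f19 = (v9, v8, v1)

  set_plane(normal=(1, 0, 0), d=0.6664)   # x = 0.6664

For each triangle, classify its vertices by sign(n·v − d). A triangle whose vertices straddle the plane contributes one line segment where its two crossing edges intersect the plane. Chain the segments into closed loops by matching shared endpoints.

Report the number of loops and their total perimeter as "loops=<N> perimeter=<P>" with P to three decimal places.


loops=1 perimeter=6.209

Straddling triangles (10 of 20):
  (v0,v5,v1) [--+] → (0.6664, 1.12686, 0.0786368)–(0.6664, 1.1569, 0)  len=0.0842
  (v0,v1,v7) [-+-] → (0.6664, 1.1569, 0)–(0.6664, 1.12686, -0.0786368)  len=0.0842
  (v1,v5,v9) [+-+] → (0.6664, 1.12686, 0.0786368)–(0.6664, 0.303144, 0.902356)  len=1.1649
  (v7,v1,v8) [-++] → (0.6664, 1.12686, -0.0786368)–(0.6664, 0.303144, -0.902356)  len=1.1649
  (v3,v9,v4) [++-] → (0.6664, -0.303144, 0.902356)–(0.6664, -1.12686, 0.0786368)  len=1.1649
  (v3,v4,v2) [+--] → (0.6664, -1.12686, 0.0786368)–(0.6664, -1.1569, 0)  len=0.0842
  (v3,v2,v6) [+--] → (0.6664, -1.1569, 0)–(0.6664, -1.12686, -0.0786368)  len=0.0842
  (v3,v6,v8) [+-+] → (0.6664, -1.12686, -0.0786368)–(0.6664, -0.303144, -0.902356)  len=1.1649
  (v4,v9,v5) [-+-] → (0.6664, -0.303144, 0.902356)–(0.6664, 0.303144, 0.902356)  len=0.6063
  (v8,v6,v7) [+--] → (0.6664, -0.303144, -0.902356)–(0.6664, 0.303144, -0.902356)  len=0.6063

Chained into 1 loop(s):
  loop 1: 10 segments, perimeter = 6.2089
Total perimeter = 6.209


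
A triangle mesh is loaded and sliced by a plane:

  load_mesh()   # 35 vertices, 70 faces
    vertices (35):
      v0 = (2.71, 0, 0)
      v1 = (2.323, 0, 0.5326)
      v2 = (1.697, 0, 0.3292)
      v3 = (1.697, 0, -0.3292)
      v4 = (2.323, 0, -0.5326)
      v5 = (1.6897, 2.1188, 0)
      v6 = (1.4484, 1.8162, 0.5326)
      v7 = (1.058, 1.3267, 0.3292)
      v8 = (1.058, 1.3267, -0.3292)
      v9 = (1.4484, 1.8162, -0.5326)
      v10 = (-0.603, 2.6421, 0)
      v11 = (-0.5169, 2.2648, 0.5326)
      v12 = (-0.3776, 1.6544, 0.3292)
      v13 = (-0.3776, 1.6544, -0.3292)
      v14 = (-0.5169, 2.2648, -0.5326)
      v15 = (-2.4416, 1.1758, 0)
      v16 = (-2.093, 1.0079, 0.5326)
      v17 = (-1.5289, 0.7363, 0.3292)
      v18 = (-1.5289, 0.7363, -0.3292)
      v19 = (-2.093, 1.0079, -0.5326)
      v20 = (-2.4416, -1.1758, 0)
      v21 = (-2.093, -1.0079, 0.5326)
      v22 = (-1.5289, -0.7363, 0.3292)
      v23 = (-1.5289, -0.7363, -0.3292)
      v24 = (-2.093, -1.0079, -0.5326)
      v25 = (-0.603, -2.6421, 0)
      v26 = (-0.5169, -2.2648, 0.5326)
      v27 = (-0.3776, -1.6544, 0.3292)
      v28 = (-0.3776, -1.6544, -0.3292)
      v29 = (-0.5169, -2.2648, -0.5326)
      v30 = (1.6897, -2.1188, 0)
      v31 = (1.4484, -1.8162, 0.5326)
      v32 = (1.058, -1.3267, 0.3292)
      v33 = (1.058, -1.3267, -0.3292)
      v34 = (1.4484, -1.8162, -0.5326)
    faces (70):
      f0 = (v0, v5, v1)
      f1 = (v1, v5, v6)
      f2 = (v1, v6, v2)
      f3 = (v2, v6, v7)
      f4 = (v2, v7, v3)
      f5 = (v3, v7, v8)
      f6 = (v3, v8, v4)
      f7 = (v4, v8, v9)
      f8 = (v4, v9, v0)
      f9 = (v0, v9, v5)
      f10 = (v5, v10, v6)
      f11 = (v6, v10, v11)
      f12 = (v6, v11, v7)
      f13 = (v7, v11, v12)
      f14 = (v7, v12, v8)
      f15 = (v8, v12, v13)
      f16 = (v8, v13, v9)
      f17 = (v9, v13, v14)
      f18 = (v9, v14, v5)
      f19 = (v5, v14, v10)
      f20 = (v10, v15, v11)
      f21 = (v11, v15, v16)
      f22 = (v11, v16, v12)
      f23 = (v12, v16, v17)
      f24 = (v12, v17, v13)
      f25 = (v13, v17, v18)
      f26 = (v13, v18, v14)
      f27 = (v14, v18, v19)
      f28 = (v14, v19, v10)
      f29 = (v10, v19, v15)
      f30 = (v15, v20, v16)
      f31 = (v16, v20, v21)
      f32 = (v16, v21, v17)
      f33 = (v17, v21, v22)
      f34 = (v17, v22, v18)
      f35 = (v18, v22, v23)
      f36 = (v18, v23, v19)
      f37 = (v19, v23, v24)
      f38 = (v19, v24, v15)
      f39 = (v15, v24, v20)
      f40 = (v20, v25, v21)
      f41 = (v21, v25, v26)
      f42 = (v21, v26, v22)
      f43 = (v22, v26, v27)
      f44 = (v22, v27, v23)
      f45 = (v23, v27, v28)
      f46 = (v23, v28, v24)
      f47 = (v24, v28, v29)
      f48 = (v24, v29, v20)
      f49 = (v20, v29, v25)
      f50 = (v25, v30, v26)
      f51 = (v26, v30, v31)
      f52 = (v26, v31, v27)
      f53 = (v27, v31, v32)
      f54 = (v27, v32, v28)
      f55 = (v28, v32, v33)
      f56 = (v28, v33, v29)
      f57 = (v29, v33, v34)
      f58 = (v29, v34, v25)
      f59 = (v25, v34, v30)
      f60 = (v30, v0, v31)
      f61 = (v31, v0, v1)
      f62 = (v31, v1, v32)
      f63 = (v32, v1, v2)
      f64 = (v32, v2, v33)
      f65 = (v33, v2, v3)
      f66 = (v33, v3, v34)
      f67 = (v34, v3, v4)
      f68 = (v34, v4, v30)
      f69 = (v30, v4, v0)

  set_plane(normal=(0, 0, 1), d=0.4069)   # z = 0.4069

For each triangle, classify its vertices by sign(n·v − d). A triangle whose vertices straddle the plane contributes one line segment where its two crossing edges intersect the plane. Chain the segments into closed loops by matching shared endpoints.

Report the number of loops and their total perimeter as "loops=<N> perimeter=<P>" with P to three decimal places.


loops=2 perimeter=26.426

Straddling triangles (28 of 70):
  (v0,v5,v1) [--+] → (2.17353, 0.500062, 0.4069)–(2.41434, 0, 0.4069)  len=0.5550
  (v1,v5,v6) [+-+] → (2.17353, 0.500062, 0.4069)–(1.50535, 1.88762, 0.4069)  len=1.5401
  (v1,v6,v2) [++-] → (1.60203, 0.693799, 0.4069)–(1.93614, 0, 0.4069)  len=0.7701
  (v2,v6,v7) [-+-] → (1.60203, 0.693799, 0.4069)–(1.20714, 1.51369, 0.4069)  len=0.9100
  (v5,v10,v6) [--+] → (0.964245, 2.01112, 0.4069)–(1.50535, 1.88762, 0.4069)  len=0.5550
  (v6,v10,v11) [+-+] → (0.964245, 2.01112, 0.4069)–(-0.537221, 2.35385, 0.4069)  len=1.5401
  (v6,v11,v7) [++-] → (0.456379, 1.68506, 0.4069)–(1.20714, 1.51369, 0.4069)  len=0.7701
  (v7,v11,v12) [-+-] → (0.456379, 1.68506, 0.4069)–(-0.430813, 1.88758, 0.4069)  len=0.9100
  (v10,v15,v11) [--+] → (-0.971152, 2.00778, 0.4069)–(-0.537221, 2.35385, 0.4069)  len=0.5550
  (v11,v15,v16) [+-+] → (-0.971152, 2.00778, 0.4069)–(-2.17527, 1.04753, 0.4069)  len=1.5401
  (v11,v16,v12) [++-] → (-1.03289, 1.40743, 0.4069)–(-0.430813, 1.88758, 0.4069)  len=0.7701
  (v12,v16,v17) [-+-] → (-1.03289, 1.40743, 0.4069)–(-1.74439, 0.840053, 0.4069)  len=0.9100
  (v15,v20,v16) [--+] → (-2.17527, 0.492521, 0.4069)–(-2.17527, 1.04753, 0.4069)  len=0.5550
  (v16,v20,v21) [+-+] → (-2.17527, 0.492521, 0.4069)–(-2.17527, -1.04753, 0.4069)  len=1.5400
  (v16,v21,v17) [++-] → (-1.74439, 0.0700053, 0.4069)–(-1.74439, 0.840053, 0.4069)  len=0.7700
  (v17,v21,v22) [-+-] → (-1.74439, 0.0700053, 0.4069)–(-1.74439, -0.840053, 0.4069)  len=0.9101
  (v20,v25,v21) [--+] → (-1.74134, -1.39359, 0.4069)–(-2.17527, -1.04753, 0.4069)  len=0.5550
  (v21,v25,v26) [+-+] → (-1.74134, -1.39359, 0.4069)–(-0.537221, -2.35385, 0.4069)  len=1.5401
  (v21,v26,v22) [++-] → (-1.14231, -1.3202, 0.4069)–(-1.74439, -0.840053, 0.4069)  len=0.7701
  (v22,v26,v27) [-+-] → (-1.14231, -1.3202, 0.4069)–(-0.430813, -1.88758, 0.4069)  len=0.9100
  (v25,v30,v26) [--+] → (0.00388412, -2.23034, 0.4069)–(-0.537221, -2.35385, 0.4069)  len=0.5550
  (v26,v30,v31) [+-+] → (0.00388412, -2.23034, 0.4069)–(1.50535, -1.88762, 0.4069)  len=1.5401
  (v26,v31,v27) [++-] → (0.319943, -1.71621, 0.4069)–(-0.430813, -1.88758, 0.4069)  len=0.7701
  (v27,v31,v32) [-+-] → (0.319943, -1.71621, 0.4069)–(1.20714, -1.51369, 0.4069)  len=0.9100
  (v30,v0,v31) [--+] → (1.74615, -1.38755, 0.4069)–(1.50535, -1.88762, 0.4069)  len=0.5550
  (v31,v0,v1) [+-+] → (1.74615, -1.38755, 0.4069)–(2.41434, 0, 0.4069)  len=1.5401
  (v31,v1,v32) [++-] → (1.54124, -0.819893, 0.4069)–(1.20714, -1.51369, 0.4069)  len=0.7701
  (v32,v1,v2) [-+-] → (1.54124, -0.819893, 0.4069)–(1.93614, 0, 0.4069)  len=0.9100

Chained into 2 loop(s):
  loop 1: 14 segments, perimeter = 14.6657
  loop 2: 14 segments, perimeter = 11.7607
Total perimeter = 26.426
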